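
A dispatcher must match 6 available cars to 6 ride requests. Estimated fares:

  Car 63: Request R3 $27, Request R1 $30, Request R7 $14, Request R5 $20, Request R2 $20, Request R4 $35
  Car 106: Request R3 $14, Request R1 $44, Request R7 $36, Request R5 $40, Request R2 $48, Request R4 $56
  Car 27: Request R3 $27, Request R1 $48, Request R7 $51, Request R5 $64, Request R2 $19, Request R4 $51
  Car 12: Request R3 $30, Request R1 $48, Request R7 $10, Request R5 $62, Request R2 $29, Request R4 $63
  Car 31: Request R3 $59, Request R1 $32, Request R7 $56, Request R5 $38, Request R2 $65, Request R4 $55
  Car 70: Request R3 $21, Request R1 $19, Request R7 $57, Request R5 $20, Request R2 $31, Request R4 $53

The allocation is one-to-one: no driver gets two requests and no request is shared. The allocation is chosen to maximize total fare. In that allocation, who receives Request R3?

Car 31 receives Request R3.

This is the linear assignment problem.
Optimal: Car 63→Request R1 ($30), Car 106→Request R2 ($48), Car 27→Request R5 ($64), Car 12→Request R4 ($63), Car 31→Request R3 ($59), Car 70→Request R7 ($57) — total 30+48+64+63+59+57 = $321.
Row-greedy (each driver in turn takes its best remaining request) gives $311, worse by 10.
Next-best assignment: Car 63→Request R3, Car 106→Request R1, Car 27→Request R5, Car 12→Request R4, Car 31→Request R2, Car 70→Request R7 = $320.
No other one-to-one assignment exceeds $321.
Car 31's own top request is Request R2 ($65), but forcing Car 31→Request R2 and reassigning the rest optimally gives only $320 — worse by 1.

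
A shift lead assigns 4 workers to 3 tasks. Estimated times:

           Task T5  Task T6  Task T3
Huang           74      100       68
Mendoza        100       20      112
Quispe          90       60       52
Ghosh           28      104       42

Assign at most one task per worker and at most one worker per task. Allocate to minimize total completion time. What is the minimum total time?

Optimal: Ghosh→Task T5 (28 min), Mendoza→Task T6 (20 min), Quispe→Task T3 (52 min) — total 28+20+52 = 100 min.

Min total: 100 min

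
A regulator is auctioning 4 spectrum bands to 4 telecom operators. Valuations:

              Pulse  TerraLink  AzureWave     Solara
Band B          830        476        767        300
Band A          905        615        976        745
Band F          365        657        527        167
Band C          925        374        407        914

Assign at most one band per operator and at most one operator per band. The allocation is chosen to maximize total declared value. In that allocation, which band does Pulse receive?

Treat this as an assignment problem: match each operator to one band.
Optimal: Pulse→Band B ($830M), TerraLink→Band F ($657M), AzureWave→Band A ($976M), Solara→Band C ($914M) — total 830+657+976+914 = $3377M.
Row-greedy (each operator in turn takes its best remaining band) gives $2858M, worse by 519.
Next-best assignment: Pulse→Band A, TerraLink→Band F, AzureWave→Band B, Solara→Band C = $3243M.
Checked against all permutations: $3377M is optimal.
Pulse's own top band is Band C ($925M), but forcing Pulse→Band C and reassigning the rest optimally gives only $3094M — worse by 283.

Pulse receives Band B.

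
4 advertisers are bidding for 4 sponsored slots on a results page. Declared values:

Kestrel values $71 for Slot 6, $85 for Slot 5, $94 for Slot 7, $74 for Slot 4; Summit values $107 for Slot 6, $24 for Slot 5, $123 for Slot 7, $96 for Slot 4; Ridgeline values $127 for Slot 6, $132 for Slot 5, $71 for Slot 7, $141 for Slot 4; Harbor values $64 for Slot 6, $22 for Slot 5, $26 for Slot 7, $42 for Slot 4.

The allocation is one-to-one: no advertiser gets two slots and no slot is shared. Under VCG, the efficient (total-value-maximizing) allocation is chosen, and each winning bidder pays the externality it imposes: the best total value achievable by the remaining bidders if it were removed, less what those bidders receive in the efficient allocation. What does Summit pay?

Efficient allocation: Kestrel→Slot 5 ($85), Summit→Slot 7 ($123), Ridgeline→Slot 4 ($141), Harbor→Slot 6 ($64); total welfare W = $413.
Summit receives Slot 7 at value $123, so the others get W − 123 = $290.
Without Summit: best allocation of the remaining 3 bidders over all 4 slots is Kestrel→Slot 7 ($94), Ridgeline→Slot 4 ($141), Harbor→Slot 6 ($64), total $299.
VCG payment = (others' best without Summit) − (others' welfare with Summit) = 299 − 290 = $9.

Summit pays $9.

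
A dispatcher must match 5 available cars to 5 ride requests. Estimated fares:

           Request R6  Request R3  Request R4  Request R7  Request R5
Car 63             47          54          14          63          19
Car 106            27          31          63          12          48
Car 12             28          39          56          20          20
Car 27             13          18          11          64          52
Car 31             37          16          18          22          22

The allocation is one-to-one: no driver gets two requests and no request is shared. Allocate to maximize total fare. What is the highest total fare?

Maximum total: $259

This is the linear assignment problem.
Optimal: Car 63→Request R3 ($54), Car 106→Request R5 ($48), Car 12→Request R4 ($56), Car 27→Request R7 ($64), Car 31→Request R6 ($37) — total 54+48+56+64+37 = $259.
Next-best assignment: Car 63→Request R7, Car 106→Request R4, Car 12→Request R3, Car 27→Request R5, Car 31→Request R6 = $254.
Swapping Car 31↔Car 106 (Car 31→Request R5 $22, Car 106→Request R6 $27) loses 36.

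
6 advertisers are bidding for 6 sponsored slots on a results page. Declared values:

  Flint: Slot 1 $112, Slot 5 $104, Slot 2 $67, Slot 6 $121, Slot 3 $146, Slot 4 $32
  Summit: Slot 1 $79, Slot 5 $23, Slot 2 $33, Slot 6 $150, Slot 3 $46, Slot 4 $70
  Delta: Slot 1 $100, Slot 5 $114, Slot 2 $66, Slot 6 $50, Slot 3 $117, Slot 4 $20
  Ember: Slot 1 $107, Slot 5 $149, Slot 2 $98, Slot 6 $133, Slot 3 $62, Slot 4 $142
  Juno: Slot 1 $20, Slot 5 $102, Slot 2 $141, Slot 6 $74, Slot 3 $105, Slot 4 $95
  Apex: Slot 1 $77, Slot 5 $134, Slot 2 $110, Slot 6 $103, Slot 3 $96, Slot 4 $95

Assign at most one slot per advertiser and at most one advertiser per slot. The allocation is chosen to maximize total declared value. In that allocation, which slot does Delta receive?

Delta receives Slot 1.

This is the linear assignment problem.
Optimal: Flint→Slot 3 ($146), Summit→Slot 6 ($150), Delta→Slot 1 ($100), Ember→Slot 4 ($142), Juno→Slot 2 ($141), Apex→Slot 5 ($134) — total 146+150+100+142+141+134 = $813.
Column-greedy (each slot in turn goes to its best remaining advertiser) gives $764, worse by 49.
Next-best assignment: Flint→Slot 1, Summit→Slot 6, Delta→Slot 3, Ember→Slot 4, Juno→Slot 2, Apex→Slot 5 = $796.
Checked against all permutations: $813 is optimal.
Delta's own top slot is Slot 3 ($117), but forcing Delta→Slot 3 and reassigning the rest optimally gives only $796 — worse by 17.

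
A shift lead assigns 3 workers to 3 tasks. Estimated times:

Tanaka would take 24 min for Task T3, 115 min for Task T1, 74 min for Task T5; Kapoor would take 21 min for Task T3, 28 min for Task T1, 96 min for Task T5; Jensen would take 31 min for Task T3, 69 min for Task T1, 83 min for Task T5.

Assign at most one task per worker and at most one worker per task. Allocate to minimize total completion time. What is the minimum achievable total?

Optimal: Tanaka→Task T5 (74 min), Kapoor→Task T1 (28 min), Jensen→Task T3 (31 min) — total 74+28+31 = 133 min.
Column-greedy (each task in turn goes to its cheapest remaining worker) gives 164 min, worse by 31.
No other one-to-one assignment undercuts 133 min.

Min total: 133 min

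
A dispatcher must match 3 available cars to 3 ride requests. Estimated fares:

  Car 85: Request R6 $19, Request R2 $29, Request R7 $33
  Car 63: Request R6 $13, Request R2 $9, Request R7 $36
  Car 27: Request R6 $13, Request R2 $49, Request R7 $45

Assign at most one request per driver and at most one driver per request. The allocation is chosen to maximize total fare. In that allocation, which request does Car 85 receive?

Treat this as an assignment problem: match each driver to one request.
Optimal: Car 85→Request R6 ($19), Car 63→Request R7 ($36), Car 27→Request R2 ($49) — total 19+36+49 = $104.
Row-greedy (each driver in turn takes its best remaining request) gives $95, worse by 9.
Next-best assignment: Car 85→Request R7, Car 63→Request R6, Car 27→Request R2 = $95.
Car 85's own top request is Request R7 ($33), but forcing Car 85→Request R7 and reassigning the rest optimally gives only $95 — worse by 9.

Car 85 receives Request R6.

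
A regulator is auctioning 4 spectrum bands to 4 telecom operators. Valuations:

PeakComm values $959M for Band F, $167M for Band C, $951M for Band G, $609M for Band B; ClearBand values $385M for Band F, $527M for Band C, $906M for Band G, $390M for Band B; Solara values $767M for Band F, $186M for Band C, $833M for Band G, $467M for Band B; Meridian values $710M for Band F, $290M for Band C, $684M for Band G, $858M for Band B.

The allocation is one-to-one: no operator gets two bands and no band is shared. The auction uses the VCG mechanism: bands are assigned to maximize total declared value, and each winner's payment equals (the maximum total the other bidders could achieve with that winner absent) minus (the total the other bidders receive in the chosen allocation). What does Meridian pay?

Efficient allocation: PeakComm→Band F ($959M), ClearBand→Band C ($527M), Solara→Band G ($833M), Meridian→Band B ($858M); total welfare W = $3177M.
Meridian receives Band B at value $858M, so the others get W − 858 = $2319M.
Without Meridian: best allocation of the remaining 3 bidders over all 4 bands is PeakComm→Band F ($959M), ClearBand→Band G ($906M), Solara→Band B ($467M), total $2332M.
VCG payment = (others' best without Meridian) − (others' welfare with Meridian) = 2332 − 2319 = $13M.

Meridian pays $13M.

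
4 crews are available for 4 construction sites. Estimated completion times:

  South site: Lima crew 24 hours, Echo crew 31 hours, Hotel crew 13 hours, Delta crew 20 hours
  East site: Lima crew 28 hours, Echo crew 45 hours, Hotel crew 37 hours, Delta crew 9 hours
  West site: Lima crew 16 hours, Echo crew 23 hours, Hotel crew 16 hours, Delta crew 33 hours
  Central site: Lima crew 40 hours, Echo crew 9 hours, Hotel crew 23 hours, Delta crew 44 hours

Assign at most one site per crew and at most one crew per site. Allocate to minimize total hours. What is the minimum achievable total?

Minimum total: 47 hours

Optimal: Lima crew→West site (16 hours), Echo crew→Central site (9 hours), Hotel crew→South site (13 hours), Delta crew→East site (9 hours) — total 16+9+13+9 = 47 hours.
No other one-to-one assignment undercuts 47 hours.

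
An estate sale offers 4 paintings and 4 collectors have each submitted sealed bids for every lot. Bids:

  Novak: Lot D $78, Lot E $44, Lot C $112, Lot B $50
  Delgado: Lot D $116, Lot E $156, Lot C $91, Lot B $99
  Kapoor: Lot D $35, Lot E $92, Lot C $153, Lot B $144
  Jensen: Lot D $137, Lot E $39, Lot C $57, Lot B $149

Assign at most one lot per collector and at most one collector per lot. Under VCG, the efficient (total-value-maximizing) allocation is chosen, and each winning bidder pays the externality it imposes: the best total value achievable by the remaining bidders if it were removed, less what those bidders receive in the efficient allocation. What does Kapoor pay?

Efficient allocation: Novak→Lot C ($112), Delgado→Lot E ($156), Kapoor→Lot B ($144), Jensen→Lot D ($137); total welfare W = $549.
Kapoor receives Lot B at value $144, so the others get W − 144 = $405.
Without Kapoor: best allocation of the remaining 3 bidders over all 4 lots is Novak→Lot C ($112), Delgado→Lot E ($156), Jensen→Lot B ($149), total $417.
VCG payment = (others' best without Kapoor) − (others' welfare with Kapoor) = 417 − 405 = $12.

Kapoor pays $12.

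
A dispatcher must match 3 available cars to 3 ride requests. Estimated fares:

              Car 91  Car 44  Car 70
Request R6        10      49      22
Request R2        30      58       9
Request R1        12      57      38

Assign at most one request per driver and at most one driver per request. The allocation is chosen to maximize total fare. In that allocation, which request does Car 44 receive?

Car 44 receives Request R6.

Optimal: Car 91→Request R2 ($30), Car 44→Request R6 ($49), Car 70→Request R1 ($38) — total 30+49+38 = $117.
Row-greedy (each driver in turn takes its best remaining request) gives $109, worse by 8.
No other one-to-one assignment exceeds $117.
Car 44's own top request is Request R2 ($58), but forcing Car 44→Request R2 and reassigning the rest optimally gives only $106 — worse by 11.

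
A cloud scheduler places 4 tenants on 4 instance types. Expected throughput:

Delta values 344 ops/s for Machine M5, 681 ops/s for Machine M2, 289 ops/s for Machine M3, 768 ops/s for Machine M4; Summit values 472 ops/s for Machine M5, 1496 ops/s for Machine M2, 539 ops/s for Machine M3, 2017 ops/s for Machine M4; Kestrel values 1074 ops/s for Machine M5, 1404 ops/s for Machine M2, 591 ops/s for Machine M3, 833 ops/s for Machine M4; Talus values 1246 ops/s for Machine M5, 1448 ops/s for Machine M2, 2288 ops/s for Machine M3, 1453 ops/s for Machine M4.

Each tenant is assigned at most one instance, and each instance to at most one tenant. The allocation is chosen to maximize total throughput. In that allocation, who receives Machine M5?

Kestrel receives Machine M5.

Optimal: Delta→Machine M2 (681 ops/s), Summit→Machine M4 (2017 ops/s), Kestrel→Machine M5 (1074 ops/s), Talus→Machine M3 (2288 ops/s) — total 681+2017+1074+2288 = 6060 ops/s.
Next-best assignment: Delta→Machine M5, Summit→Machine M4, Kestrel→Machine M2, Talus→Machine M3 = 6053 ops/s.
Swapping Summit↔Kestrel (Summit→Machine M5 472 ops/s, Kestrel→Machine M4 833 ops/s) loses 1786.
No other one-to-one assignment exceeds 6060 ops/s.
Kestrel's own top instance is Machine M2 (1404 ops/s), but forcing Kestrel→Machine M2 and reassigning the rest optimally gives only 6053 ops/s — worse by 7.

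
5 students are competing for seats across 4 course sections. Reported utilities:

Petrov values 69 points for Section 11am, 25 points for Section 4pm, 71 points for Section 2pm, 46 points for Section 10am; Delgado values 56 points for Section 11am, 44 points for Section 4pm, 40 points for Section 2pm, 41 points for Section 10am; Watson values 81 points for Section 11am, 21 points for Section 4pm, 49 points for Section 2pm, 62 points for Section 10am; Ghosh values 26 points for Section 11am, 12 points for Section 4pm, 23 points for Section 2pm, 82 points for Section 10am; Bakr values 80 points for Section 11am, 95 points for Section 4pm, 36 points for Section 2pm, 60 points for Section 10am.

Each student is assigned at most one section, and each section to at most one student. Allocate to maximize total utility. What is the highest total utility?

Maximum total: 329 points

Optimal: Watson→Section 11am (81 points), Bakr→Section 4pm (95 points), Petrov→Section 2pm (71 points), Ghosh→Section 10am (82 points) — total 81+95+71+82 = 329 points.
Row-greedy (each student in turn takes its best remaining section) gives 201 points, worse by 128.
No other one-to-one assignment exceeds 329 points.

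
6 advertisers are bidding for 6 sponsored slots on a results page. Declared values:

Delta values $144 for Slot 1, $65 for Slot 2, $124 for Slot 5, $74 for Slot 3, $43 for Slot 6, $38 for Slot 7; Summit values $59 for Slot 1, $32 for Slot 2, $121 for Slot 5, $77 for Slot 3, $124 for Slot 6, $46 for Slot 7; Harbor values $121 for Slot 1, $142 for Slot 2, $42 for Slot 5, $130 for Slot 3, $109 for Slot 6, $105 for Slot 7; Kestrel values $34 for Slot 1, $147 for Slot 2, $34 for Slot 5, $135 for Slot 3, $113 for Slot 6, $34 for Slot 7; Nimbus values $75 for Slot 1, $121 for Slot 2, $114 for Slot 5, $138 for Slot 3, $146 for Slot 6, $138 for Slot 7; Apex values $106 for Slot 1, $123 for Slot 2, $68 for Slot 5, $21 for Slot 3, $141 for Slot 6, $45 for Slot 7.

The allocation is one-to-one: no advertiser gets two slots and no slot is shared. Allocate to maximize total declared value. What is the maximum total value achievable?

Maximum total: $821

Optimal: Delta→Slot 1 ($144), Summit→Slot 5 ($121), Harbor→Slot 2 ($142), Kestrel→Slot 3 ($135), Nimbus→Slot 7 ($138), Apex→Slot 6 ($141) — total 144+121+142+135+138+141 = $821.
Max-entry greedy (repeatedly take the single best remaining cell) gives $733, worse by 88.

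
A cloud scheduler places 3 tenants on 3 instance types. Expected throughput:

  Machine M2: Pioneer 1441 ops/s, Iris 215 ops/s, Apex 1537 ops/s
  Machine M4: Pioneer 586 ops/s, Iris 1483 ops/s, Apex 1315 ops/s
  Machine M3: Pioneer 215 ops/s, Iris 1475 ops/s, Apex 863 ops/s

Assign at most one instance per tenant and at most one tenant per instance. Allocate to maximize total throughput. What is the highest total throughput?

This is a one-to-one assignment (maximum-weight bipartite matching).
Optimal: Pioneer→Machine M2 (1441 ops/s), Iris→Machine M3 (1475 ops/s), Apex→Machine M4 (1315 ops/s) — total 1441+1475+1315 = 4231 ops/s.
Column-greedy (each instance in turn goes to its best remaining tenant) gives 3235 ops/s, worse by 996.

Max total: 4231 ops/s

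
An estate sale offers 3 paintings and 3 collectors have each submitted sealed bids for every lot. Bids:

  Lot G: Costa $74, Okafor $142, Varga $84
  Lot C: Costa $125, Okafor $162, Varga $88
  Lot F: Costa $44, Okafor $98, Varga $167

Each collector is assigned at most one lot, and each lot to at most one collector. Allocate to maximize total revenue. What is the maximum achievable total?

This is the linear assignment problem.
Optimal: Costa→Lot C ($125), Okafor→Lot G ($142), Varga→Lot F ($167) — total 125+142+167 = $434.
Max-entry greedy (repeatedly take the single best remaining cell) gives $403, worse by 31.
Next-best assignment: Costa→Lot G, Okafor→Lot C, Varga→Lot F = $403.
Swapping Varga↔Okafor (Varga→Lot G $84, Okafor→Lot F $98) loses 127.
Checked against all permutations: $434 is optimal.

Max total: $434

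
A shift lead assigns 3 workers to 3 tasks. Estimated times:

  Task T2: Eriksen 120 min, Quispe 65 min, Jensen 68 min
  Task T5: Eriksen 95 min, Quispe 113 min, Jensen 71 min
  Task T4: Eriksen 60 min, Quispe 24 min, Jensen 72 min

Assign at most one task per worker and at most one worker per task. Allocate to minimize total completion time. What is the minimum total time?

This is a one-to-one assignment (minimum-cost bipartite matching).
Optimal: Eriksen→Task T5 (95 min), Quispe→Task T4 (24 min), Jensen→Task T2 (68 min) — total 95+24+68 = 187 min.
Row-greedy (each worker in turn takes its cheapest remaining task) gives 196 min, worse by 9.

Min total: 187 min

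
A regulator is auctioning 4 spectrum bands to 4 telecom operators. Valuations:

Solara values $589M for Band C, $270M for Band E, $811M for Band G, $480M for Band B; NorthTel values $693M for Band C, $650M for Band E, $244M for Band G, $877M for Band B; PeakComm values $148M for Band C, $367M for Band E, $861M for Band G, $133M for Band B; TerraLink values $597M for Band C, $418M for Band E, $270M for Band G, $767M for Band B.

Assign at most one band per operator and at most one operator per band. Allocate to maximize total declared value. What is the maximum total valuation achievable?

Max total: $2867M

Optimal: Solara→Band C ($589M), NorthTel→Band E ($650M), PeakComm→Band G ($861M), TerraLink→Band B ($767M) — total 589+650+861+767 = $2867M.
Row-greedy (each operator in turn takes its best remaining band) gives $2652M, worse by 215.
Next-best assignment: Solara→Band C, NorthTel→Band B, PeakComm→Band G, TerraLink→Band E = $2745M.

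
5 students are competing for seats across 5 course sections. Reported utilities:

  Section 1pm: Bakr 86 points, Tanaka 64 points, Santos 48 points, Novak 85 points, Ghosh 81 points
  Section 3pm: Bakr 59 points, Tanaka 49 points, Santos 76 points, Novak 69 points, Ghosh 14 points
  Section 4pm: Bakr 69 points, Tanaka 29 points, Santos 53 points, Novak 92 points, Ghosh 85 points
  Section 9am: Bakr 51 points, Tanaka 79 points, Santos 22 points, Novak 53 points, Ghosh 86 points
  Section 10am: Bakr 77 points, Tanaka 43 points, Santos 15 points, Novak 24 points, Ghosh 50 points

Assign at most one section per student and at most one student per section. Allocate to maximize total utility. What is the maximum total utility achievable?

Maximum total: 405 points

Optimal: Bakr→Section 10am (77 points), Tanaka→Section 9am (79 points), Santos→Section 3pm (76 points), Novak→Section 4pm (92 points), Ghosh→Section 1pm (81 points) — total 77+79+76+92+81 = 405 points.
Every other assignment is strictly worse.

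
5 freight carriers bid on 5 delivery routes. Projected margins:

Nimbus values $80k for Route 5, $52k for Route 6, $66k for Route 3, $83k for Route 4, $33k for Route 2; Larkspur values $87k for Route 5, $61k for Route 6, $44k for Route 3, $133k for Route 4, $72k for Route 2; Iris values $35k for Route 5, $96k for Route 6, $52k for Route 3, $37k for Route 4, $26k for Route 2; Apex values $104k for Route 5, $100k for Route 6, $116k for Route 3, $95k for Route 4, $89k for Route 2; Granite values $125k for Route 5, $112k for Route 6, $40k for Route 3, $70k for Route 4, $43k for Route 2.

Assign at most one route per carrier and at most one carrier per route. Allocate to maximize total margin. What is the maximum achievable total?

Max total: $509k

This is the linear assignment problem.
Optimal: Nimbus→Route 3 ($66k), Larkspur→Route 4 ($133k), Iris→Route 6 ($96k), Apex→Route 2 ($89k), Granite→Route 5 ($125k) — total 66+133+96+89+125 = $509k.
Column-greedy (each route in turn goes to its best remaining carrier) gives $450k, worse by 59.
Next-best assignment: Nimbus→Route 2, Larkspur→Route 4, Iris→Route 6, Apex→Route 3, Granite→Route 5 = $503k.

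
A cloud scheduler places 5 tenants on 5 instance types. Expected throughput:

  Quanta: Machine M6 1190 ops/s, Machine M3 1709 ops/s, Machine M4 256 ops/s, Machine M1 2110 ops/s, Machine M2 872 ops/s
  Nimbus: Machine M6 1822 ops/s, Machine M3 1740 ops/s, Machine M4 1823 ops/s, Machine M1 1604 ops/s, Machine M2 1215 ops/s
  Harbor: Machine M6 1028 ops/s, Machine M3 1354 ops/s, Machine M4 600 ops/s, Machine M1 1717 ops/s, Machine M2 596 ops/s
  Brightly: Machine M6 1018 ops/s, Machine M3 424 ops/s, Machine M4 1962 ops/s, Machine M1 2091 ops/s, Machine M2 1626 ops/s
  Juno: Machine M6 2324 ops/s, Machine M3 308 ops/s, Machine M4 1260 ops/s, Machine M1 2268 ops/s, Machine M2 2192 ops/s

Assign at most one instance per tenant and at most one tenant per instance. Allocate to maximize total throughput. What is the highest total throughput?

Max total: 9440 ops/s

Optimal: Quanta→Machine M1 (2110 ops/s), Nimbus→Machine M6 (1822 ops/s), Harbor→Machine M3 (1354 ops/s), Brightly→Machine M4 (1962 ops/s), Juno→Machine M2 (2192 ops/s) — total 2110+1822+1354+1962+2192 = 9440 ops/s.
Max-entry greedy (repeatedly take the single best remaining cell) gives 8732 ops/s, worse by 708.
Next-best assignment: Quanta→Machine M3, Nimbus→Machine M6, Harbor→Machine M1, Brightly→Machine M4, Juno→Machine M2 = 9402 ops/s.
Checked against all permutations: 9440 ops/s is optimal.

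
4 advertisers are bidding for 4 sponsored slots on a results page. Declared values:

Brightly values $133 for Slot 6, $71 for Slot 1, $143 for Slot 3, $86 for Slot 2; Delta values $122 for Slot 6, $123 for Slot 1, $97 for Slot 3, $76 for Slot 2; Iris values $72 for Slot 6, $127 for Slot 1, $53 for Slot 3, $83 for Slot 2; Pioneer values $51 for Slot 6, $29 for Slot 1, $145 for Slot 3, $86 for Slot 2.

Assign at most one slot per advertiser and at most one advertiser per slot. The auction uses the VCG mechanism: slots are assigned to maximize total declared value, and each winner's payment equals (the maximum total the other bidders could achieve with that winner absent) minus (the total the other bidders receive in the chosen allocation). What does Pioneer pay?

Efficient allocation: Brightly→Slot 6 ($133), Delta→Slot 1 ($123), Iris→Slot 2 ($83), Pioneer→Slot 3 ($145); total welfare W = $484.
Pioneer receives Slot 3 at value $145, so the others get W − 145 = $339.
Without Pioneer: best allocation of the remaining 3 bidders over all 4 slots is Brightly→Slot 3 ($143), Delta→Slot 6 ($122), Iris→Slot 1 ($127), total $392.
VCG payment = (others' best without Pioneer) − (others' welfare with Pioneer) = 392 − 339 = $53.

Pioneer pays $53.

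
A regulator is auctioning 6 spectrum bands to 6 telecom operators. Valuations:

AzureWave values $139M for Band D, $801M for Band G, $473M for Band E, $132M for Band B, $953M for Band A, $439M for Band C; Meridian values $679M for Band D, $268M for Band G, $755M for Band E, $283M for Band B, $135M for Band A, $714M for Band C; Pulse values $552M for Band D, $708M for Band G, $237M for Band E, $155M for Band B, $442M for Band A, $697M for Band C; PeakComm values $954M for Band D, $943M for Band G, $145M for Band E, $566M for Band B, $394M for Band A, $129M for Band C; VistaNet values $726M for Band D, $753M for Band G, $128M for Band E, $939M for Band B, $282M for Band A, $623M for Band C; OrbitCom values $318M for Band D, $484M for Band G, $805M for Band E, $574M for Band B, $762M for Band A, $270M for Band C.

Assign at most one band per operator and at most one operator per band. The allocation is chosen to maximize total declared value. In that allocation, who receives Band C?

Optimal: AzureWave→Band A ($953M), Meridian→Band C ($714M), Pulse→Band G ($708M), PeakComm→Band D ($954M), VistaNet→Band B ($939M), OrbitCom→Band E ($805M) — total 953+714+708+954+939+805 = $5073M.
No other one-to-one assignment exceeds $5073M.
Meridian's own top band is Band E ($755M), but forcing Meridian→Band E and reassigning the rest optimally gives only $4908M — worse by 165.

Meridian receives Band C.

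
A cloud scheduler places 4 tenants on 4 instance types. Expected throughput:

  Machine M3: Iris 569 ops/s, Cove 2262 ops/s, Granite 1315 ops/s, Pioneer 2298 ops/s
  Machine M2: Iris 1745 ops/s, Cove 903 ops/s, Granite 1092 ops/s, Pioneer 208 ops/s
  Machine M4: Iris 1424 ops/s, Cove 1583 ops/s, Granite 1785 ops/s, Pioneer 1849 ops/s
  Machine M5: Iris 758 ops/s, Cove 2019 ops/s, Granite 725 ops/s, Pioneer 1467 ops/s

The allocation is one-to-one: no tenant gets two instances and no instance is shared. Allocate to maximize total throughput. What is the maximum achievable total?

Maximum total: 7847 ops/s

Optimal: Iris→Machine M2 (1745 ops/s), Cove→Machine M5 (2019 ops/s), Granite→Machine M4 (1785 ops/s), Pioneer→Machine M3 (2298 ops/s) — total 1745+2019+1785+2298 = 7847 ops/s.
Next-best assignment: Iris→Machine M2, Cove→Machine M3, Granite→Machine M4, Pioneer→Machine M5 = 7259 ops/s.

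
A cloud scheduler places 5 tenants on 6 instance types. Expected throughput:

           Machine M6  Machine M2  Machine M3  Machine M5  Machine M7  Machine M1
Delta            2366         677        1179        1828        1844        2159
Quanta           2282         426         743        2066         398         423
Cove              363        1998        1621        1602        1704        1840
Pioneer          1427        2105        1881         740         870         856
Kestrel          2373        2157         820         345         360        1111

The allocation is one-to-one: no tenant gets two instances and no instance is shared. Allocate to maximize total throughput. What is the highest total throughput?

Max total: 10477 ops/s

Optimal: Delta→Machine M1 (2159 ops/s), Quanta→Machine M5 (2066 ops/s), Cove→Machine M2 (1998 ops/s), Pioneer→Machine M3 (1881 ops/s), Kestrel→Machine M6 (2373 ops/s) — total 2159+2066+1998+1881+2373 = 10477 ops/s.
Column-greedy (each instance in turn goes to its best remaining tenant) gives 10009 ops/s, worse by 468.
Next-best assignment: Delta→Machine M1, Quanta→Machine M5, Cove→Machine M7, Pioneer→Machine M2, Kestrel→Machine M6 = 10407 ops/s.
Checked against all permutations: 10477 ops/s is optimal.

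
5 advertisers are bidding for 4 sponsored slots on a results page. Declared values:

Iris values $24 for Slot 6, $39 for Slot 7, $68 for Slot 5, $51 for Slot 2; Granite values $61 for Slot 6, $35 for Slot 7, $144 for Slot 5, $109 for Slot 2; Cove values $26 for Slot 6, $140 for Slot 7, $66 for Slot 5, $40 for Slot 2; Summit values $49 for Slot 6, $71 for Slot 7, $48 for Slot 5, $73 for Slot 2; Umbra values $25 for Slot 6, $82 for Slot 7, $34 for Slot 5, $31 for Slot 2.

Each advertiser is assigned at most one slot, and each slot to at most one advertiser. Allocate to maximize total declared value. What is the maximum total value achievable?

Maximum total: $384

Optimal: Summit→Slot 6 ($49), Cove→Slot 7 ($140), Granite→Slot 5 ($144), Iris→Slot 2 ($51) — total 49+140+144+51 = $384.
Column-greedy (each slot in turn goes to its best remaining advertiser) gives $342, worse by 42.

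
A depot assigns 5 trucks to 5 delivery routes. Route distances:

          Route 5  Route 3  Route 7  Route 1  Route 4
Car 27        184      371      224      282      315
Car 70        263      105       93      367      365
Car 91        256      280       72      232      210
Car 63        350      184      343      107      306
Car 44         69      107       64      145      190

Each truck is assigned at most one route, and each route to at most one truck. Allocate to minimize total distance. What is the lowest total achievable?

Minimum total: 658 km

Optimal: Car 27→Route 5 (184 km), Car 70→Route 3 (105 km), Car 91→Route 7 (72 km), Car 63→Route 1 (107 km), Car 44→Route 4 (190 km) — total 184+105+72+107+190 = 658 km.
Column-greedy (each route in turn goes to its cheapest remaining truck) gives 668 km, worse by 10.
Next-best assignment: Car 27→Route 4, Car 70→Route 3, Car 91→Route 7, Car 63→Route 1, Car 44→Route 5 = 668 km.
Swapping Car 44↔Car 63 (Car 44→Route 1 145 km, Car 63→Route 4 306 km) adds 154.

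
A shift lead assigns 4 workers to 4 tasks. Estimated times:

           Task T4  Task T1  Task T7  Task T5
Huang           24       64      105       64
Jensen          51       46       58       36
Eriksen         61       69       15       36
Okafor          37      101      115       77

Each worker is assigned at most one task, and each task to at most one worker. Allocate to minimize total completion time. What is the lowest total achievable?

Minimum total: 152 min

This is the linear assignment problem.
Optimal: Huang→Task T1 (64 min), Jensen→Task T5 (36 min), Eriksen→Task T7 (15 min), Okafor→Task T4 (37 min) — total 64+36+15+37 = 152 min.
Column-greedy (each task in turn goes to its cheapest remaining worker) gives 162 min, worse by 10.
Next-best assignment: Huang→Task T4, Jensen→Task T1, Eriksen→Task T7, Okafor→Task T5 = 162 min.
Swapping Jensen↔Okafor (Jensen→Task T4 51 min, Okafor→Task T5 77 min) adds 55.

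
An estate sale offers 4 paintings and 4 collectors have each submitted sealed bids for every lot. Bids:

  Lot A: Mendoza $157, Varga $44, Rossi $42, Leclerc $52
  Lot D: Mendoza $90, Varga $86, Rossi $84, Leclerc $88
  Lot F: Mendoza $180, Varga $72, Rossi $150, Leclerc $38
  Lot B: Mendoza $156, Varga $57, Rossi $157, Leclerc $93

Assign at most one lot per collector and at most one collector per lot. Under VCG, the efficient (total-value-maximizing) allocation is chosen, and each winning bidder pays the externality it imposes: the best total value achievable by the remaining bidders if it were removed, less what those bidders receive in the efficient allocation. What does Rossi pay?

Efficient allocation: Mendoza→Lot A ($157), Varga→Lot D ($86), Rossi→Lot F ($150), Leclerc→Lot B ($93); total welfare W = $486.
Rossi receives Lot F at value $150, so the others get W − 150 = $336.
Without Rossi: best allocation of the remaining 3 bidders over all 4 lots is Mendoza→Lot F ($180), Varga→Lot D ($86), Leclerc→Lot B ($93), total $359.
VCG payment = (others' best without Rossi) − (others' welfare with Rossi) = 359 − 336 = $23.

Rossi pays $23.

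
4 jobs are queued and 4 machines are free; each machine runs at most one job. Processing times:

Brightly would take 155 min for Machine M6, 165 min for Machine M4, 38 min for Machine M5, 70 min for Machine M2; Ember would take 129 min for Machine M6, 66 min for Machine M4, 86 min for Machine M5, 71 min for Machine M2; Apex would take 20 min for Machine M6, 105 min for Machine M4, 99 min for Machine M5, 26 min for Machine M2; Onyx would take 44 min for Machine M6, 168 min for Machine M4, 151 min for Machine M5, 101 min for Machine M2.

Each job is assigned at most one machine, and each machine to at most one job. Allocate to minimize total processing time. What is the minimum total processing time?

Treat this as an assignment problem: match each job to one machine.
Optimal: Brightly→Machine M5 (38 min), Ember→Machine M4 (66 min), Apex→Machine M2 (26 min), Onyx→Machine M6 (44 min) — total 38+66+26+44 = 174 min.
Min-entry greedy (repeatedly take the single cheapest remaining cell) gives 225 min, worse by 51.
Next-best assignment: Brightly→Machine M5, Ember→Machine M4, Apex→Machine M6, Onyx→Machine M2 = 225 min.
Every other assignment is strictly worse.

Minimum total: 174 min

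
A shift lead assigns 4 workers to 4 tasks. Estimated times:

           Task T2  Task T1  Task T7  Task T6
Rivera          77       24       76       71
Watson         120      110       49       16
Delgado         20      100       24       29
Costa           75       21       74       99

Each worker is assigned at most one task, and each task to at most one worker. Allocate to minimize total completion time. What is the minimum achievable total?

Min total: 133 min

This is the linear assignment problem.
Optimal: Rivera→Task T7 (76 min), Watson→Task T6 (16 min), Delgado→Task T2 (20 min), Costa→Task T1 (21 min) — total 76+16+20+21 = 133 min.
Column-greedy (each task in turn goes to its cheapest remaining worker) gives 161 min, worse by 28.
Next-best assignment: Rivera→Task T1, Watson→Task T6, Delgado→Task T2, Costa→Task T7 = 134 min.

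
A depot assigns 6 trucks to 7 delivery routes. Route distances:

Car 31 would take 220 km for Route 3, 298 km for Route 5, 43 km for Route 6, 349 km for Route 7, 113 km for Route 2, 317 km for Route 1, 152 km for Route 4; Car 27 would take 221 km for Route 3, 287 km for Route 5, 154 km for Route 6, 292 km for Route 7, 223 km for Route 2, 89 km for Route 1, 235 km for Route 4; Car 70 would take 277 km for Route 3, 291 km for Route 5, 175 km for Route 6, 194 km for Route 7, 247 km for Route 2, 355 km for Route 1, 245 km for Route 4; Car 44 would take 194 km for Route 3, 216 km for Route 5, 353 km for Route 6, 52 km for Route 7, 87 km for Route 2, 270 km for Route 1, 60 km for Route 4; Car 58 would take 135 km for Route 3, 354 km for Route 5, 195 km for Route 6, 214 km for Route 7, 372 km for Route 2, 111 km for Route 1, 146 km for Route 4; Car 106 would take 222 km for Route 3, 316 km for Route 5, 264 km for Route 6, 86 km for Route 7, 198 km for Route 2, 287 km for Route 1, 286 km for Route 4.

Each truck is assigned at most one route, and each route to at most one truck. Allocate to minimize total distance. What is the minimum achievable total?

Optimal: Car 31→Route 2 (113 km), Car 27→Route 1 (89 km), Car 70→Route 6 (175 km), Car 44→Route 4 (60 km), Car 58→Route 3 (135 km), Car 106→Route 7 (86 km) — total 113+89+175+60+135+86 = 658 km.
Min-entry greedy (repeatedly take the single cheapest remaining cell) gives 762 km, worse by 104.

Min total: 658 km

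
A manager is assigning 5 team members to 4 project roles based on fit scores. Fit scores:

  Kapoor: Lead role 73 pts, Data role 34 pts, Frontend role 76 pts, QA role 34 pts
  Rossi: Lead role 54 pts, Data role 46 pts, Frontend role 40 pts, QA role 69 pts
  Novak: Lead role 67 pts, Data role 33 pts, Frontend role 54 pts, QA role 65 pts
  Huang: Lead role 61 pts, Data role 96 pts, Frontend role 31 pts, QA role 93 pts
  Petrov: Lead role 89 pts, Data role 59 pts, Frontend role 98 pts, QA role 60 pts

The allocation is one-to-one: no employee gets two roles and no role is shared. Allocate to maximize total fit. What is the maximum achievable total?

Max total: 336 pts

Optimal: Kapoor→Lead role (73 pts), Huang→Data role (96 pts), Petrov→Frontend role (98 pts), Rossi→QA role (69 pts) — total 73+96+98+69 = 336 pts.
Column-greedy (each role in turn goes to its best remaining employee) gives 330 pts, worse by 6.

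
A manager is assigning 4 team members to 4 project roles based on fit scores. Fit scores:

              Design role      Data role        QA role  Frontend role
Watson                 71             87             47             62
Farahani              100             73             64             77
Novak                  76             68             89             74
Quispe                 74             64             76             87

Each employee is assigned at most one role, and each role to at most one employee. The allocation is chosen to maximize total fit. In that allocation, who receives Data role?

Watson receives Data role.

Optimal: Watson→Data role (87 pts), Farahani→Design role (100 pts), Novak→QA role (89 pts), Quispe→Frontend role (87 pts) — total 87+100+89+87 = 363 pts.
Every other assignment is strictly worse.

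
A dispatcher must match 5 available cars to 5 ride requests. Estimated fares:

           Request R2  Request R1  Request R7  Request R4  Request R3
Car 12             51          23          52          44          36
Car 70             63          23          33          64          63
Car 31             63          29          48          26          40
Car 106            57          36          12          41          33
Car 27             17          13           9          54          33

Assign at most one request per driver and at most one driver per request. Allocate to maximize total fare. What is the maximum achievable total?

Max total: $268

Optimal: Car 12→Request R7 ($52), Car 70→Request R3 ($63), Car 31→Request R2 ($63), Car 106→Request R1 ($36), Car 27→Request R4 ($54) — total 52+63+63+36+54 = $268.
Next-best assignment: Car 12→Request R7, Car 70→Request R3, Car 31→Request R1, Car 106→Request R2, Car 27→Request R4 = $255.
Checked against all permutations: $268 is optimal.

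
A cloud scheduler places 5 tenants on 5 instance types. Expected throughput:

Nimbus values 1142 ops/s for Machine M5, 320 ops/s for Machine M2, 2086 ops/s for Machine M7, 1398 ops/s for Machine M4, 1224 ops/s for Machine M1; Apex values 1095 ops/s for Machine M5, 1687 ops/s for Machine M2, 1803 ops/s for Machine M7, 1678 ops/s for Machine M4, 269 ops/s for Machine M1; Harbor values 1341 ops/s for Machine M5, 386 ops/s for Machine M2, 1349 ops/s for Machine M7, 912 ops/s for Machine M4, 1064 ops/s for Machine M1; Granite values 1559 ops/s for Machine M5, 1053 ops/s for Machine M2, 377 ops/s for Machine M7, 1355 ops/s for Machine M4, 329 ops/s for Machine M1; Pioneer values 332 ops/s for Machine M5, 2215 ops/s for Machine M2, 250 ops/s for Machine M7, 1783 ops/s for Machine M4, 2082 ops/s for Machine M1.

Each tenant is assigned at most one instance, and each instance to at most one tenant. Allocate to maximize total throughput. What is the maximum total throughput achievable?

Optimal: Nimbus→Machine M7 (2086 ops/s), Apex→Machine M4 (1678 ops/s), Harbor→Machine M1 (1064 ops/s), Granite→Machine M5 (1559 ops/s), Pioneer→Machine M2 (2215 ops/s) — total 2086+1678+1064+1559+2215 = 8602 ops/s.
Row-greedy (each tenant in turn takes its best remaining instance) gives 8551 ops/s, worse by 51.
Swapping Harbor↔Granite (Harbor→Machine M5 1341 ops/s, Granite→Machine M1 329 ops/s) loses 953.
Every other assignment is strictly worse.

Max total: 8602 ops/s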